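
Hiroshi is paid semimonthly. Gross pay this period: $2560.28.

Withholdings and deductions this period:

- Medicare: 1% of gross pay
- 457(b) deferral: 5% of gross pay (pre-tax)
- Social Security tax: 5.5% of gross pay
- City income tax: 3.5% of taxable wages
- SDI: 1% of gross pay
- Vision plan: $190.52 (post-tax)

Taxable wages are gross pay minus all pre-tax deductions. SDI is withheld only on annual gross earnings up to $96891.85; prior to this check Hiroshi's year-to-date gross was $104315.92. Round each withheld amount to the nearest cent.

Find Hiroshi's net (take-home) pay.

$1990.20

457(b) deferral: $2560.28 × 0.05 = $128.01
Taxable wages = $2560.28 − $128.01 = $2432.27
City income tax: $2432.27 × 0.035 = $85.13
SDI: annual cap $96891.85 already reached (YTD $104315.92), so $0.00
Medicare: $2560.28 × 0.01 = $25.60
Social Security tax: $2560.28 × 0.055 = $140.82
Vision plan: $190.52
Total deductions = $128.01 + $85.13 + $0.00 + $25.60 + $140.82 + $190.52 = $570.08
Net pay = $2560.28 − $570.08 = $1990.20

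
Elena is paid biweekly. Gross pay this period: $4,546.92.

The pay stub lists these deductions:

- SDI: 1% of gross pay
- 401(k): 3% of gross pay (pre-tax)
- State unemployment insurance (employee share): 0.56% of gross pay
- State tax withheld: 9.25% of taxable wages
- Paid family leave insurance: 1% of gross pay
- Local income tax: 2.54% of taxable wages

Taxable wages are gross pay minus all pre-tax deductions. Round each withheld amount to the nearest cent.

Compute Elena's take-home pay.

$3,774.11

401(k): $4,546.92 × 0.03 = $136.41
Taxable wages = $4,546.92 − $136.41 = $4,410.51
Local income tax: $4,410.51 × 0.0254 = $112.03
State tax withheld: $4,410.51 × 0.0925 = $407.97
SDI: $4,546.92 × 0.01 = $45.47
State unemployment insurance (employee share): $4,546.92 × 0.0056 = $25.46
Paid family leave insurance: $4,546.92 × 0.01 = $45.47
Total deductions = $136.41 + $112.03 + $407.97 + $45.47 + $25.46 + $45.47 = $772.81
Net pay = $4,546.92 − $772.81 = $3,774.11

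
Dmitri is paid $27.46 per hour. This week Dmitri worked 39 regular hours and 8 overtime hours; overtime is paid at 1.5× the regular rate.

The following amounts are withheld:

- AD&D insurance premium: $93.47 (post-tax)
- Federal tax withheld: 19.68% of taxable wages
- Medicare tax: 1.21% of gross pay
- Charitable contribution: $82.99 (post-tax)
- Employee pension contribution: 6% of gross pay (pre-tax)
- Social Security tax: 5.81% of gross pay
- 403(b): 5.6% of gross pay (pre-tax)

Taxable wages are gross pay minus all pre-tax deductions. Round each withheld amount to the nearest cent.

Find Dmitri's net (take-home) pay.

Regular pay: 39 × $27.46 = $1,070.94
Overtime pay: 8 × $27.46 × 1.5 = $329.52
Gross pay = $1,070.94 + $329.52 = $1,400.46
403(b): $1,400.46 × 0.056 = $78.43
Employee pension contribution: $1,400.46 × 0.06 = $84.03
Pre-tax total = $78.43 + $84.03 = $162.46
Taxable wages = $1,400.46 − $162.46 = $1,238.00
Federal tax withheld: $1,238.00 × 0.1968 = $243.64
Social Security tax: $1,400.46 × 0.0581 = $81.37
Medicare tax: $1,400.46 × 0.0121 = $16.95
AD&D insurance premium: $93.47
Charitable contribution: $82.99
Total deductions = $78.43 + $84.03 + $243.64 + $81.37 + $16.95 + $93.47 + $82.99 = $680.88
Net pay = $1,400.46 − $680.88 = $719.58

$719.58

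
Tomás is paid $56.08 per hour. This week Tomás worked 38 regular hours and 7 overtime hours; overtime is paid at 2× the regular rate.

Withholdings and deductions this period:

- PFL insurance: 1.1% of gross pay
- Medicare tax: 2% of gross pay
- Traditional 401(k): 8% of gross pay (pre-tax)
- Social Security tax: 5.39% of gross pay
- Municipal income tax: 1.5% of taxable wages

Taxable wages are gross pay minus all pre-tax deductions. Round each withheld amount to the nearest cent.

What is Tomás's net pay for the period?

$2,395.05

Regular pay: 38 × $56.08 = $2,131.04
Overtime pay: 7 × $56.08 × 2 = $785.12
Gross pay = $2,131.04 + $785.12 = $2,916.16
Traditional 401(k): $2,916.16 × 0.08 = $233.29
Taxable wages = $2,916.16 − $233.29 = $2,682.87
Municipal income tax: $2,682.87 × 0.015 = $40.24
Medicare tax: $2,916.16 × 0.02 = $58.32
Social Security tax: $2,916.16 × 0.0539 = $157.18
PFL insurance: $2,916.16 × 0.011 = $32.08
Total deductions = $233.29 + $40.24 + $58.32 + $157.18 + $32.08 = $521.11
Net pay = $2,916.16 − $521.11 = $2,395.05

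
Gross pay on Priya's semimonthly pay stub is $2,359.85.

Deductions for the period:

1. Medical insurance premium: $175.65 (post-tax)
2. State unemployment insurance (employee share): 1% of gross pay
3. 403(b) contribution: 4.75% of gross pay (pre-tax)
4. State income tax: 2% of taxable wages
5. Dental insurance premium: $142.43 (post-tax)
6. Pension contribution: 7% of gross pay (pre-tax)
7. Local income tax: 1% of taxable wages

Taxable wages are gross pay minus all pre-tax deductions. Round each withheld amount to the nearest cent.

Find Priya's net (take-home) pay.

Pension contribution: $2,359.85 × 0.07 = $165.19
403(b) contribution: $2,359.85 × 0.0475 = $112.09
Pre-tax total = $165.19 + $112.09 = $277.28
Taxable wages = $2,359.85 − $277.28 = $2,082.57
State income tax: $2,082.57 × 0.02 = $41.65
Local income tax: $2,082.57 × 0.01 = $20.83
State unemployment insurance (employee share): $2,359.85 × 0.01 = $23.60
Dental insurance premium: $142.43
Medical insurance premium: $175.65
Total deductions = $165.19 + $112.09 + $41.65 + $20.83 + $23.60 + $142.43 + $175.65 = $681.44
Net pay = $2,359.85 − $681.44 = $1,678.41

$1,678.41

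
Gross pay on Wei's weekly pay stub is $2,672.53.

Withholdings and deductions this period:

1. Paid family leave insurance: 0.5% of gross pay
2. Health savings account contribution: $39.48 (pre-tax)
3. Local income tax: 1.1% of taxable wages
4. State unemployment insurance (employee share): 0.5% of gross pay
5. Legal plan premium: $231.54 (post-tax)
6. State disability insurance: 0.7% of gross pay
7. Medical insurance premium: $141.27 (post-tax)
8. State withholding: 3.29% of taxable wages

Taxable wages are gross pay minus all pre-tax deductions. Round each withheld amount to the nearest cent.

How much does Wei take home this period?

$2,099.22

Health savings account contribution: $39.48
Taxable wages = $2,672.53 − $39.48 = $2,633.05
Local income tax: $2,633.05 × 0.011 = $28.96
State withholding: $2,633.05 × 0.0329 = $86.63
State unemployment insurance (employee share): $2,672.53 × 0.005 = $13.36
Paid family leave insurance: $2,672.53 × 0.005 = $13.36
State disability insurance: $2,672.53 × 0.007 = $18.71
Medical insurance premium: $141.27
Legal plan premium: $231.54
Total deductions = $39.48 + $28.96 + $86.63 + $13.36 + $13.36 + $18.71 + $141.27 + $231.54 = $573.31
Net pay = $2,672.53 − $573.31 = $2,099.22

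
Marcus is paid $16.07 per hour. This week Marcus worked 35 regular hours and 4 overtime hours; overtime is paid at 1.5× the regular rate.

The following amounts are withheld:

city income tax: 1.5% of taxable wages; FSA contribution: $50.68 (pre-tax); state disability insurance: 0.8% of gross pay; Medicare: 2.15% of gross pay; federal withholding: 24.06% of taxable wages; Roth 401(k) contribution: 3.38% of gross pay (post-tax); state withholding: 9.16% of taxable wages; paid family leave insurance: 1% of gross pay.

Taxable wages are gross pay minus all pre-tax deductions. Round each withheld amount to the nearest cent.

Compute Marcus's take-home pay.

Regular pay: 35 × $16.07 = $562.45
Overtime pay: 4 × $16.07 × 1.5 = $96.42
Gross pay = $562.45 + $96.42 = $658.87
FSA contribution: $50.68
Taxable wages = $658.87 − $50.68 = $608.19
Federal withholding: $608.19 × 0.2406 = $146.33
State withholding: $608.19 × 0.0916 = $55.71
City income tax: $608.19 × 0.015 = $9.12
Medicare: $658.87 × 0.0215 = $14.17
Paid family leave insurance: $658.87 × 0.01 = $6.59
State disability insurance: $658.87 × 0.008 = $5.27
Roth 401(k) contribution: $658.87 × 0.0338 = $22.27
Total deductions = $50.68 + $146.33 + $55.71 + $9.12 + $14.17 + $6.59 + $5.27 + $22.27 = $310.14
Net pay = $658.87 − $310.14 = $348.73

$348.73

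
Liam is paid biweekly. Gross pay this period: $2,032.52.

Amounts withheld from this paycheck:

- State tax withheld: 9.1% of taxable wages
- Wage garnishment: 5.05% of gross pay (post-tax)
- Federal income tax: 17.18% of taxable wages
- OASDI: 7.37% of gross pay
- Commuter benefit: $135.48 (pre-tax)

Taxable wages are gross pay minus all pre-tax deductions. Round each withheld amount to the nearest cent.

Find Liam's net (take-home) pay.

$1,146.06

Commuter benefit: $135.48
Taxable wages = $2,032.52 − $135.48 = $1,897.04
Federal income tax: $1,897.04 × 0.1718 = $325.91
State tax withheld: $1,897.04 × 0.091 = $172.63
OASDI: $2,032.52 × 0.0737 = $149.80
Wage garnishment: $2,032.52 × 0.0505 = $102.64
Total deductions = $135.48 + $325.91 + $172.63 + $149.80 + $102.64 = $886.46
Net pay = $2,032.52 − $886.46 = $1,146.06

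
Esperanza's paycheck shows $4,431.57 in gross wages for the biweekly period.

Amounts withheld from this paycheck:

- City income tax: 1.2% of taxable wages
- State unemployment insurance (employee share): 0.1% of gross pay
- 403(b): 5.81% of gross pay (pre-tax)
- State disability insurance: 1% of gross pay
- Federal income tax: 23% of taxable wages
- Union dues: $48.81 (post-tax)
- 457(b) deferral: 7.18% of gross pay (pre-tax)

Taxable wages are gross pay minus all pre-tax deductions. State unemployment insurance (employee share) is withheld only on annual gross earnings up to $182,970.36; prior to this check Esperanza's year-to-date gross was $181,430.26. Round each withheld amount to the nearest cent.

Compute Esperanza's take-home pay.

$2,828.11

457(b) deferral: $4,431.57 × 0.0718 = $318.19
403(b): $4,431.57 × 0.0581 = $257.47
Pre-tax total = $318.19 + $257.47 = $575.66
Taxable wages = $4,431.57 − $575.66 = $3,855.91
City income tax: $3,855.91 × 0.012 = $46.27
Federal income tax: $3,855.91 × 0.23 = $886.86
State unemployment insurance (employee share): only $182,970.36 − $181,430.26 = $1,540.10 of this check is subject → $1,540.10 × 0.001 = $1.54
State disability insurance: $4,431.57 × 0.01 = $44.32
Union dues: $48.81
Total deductions = $318.19 + $257.47 + $46.27 + $886.86 + $1.54 + $44.32 + $48.81 = $1,603.46
Net pay = $4,431.57 − $1,603.46 = $2,828.11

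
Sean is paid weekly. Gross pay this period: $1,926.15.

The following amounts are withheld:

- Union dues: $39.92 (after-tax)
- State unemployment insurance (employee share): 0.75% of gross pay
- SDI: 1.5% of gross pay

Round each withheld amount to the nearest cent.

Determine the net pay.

$1,842.89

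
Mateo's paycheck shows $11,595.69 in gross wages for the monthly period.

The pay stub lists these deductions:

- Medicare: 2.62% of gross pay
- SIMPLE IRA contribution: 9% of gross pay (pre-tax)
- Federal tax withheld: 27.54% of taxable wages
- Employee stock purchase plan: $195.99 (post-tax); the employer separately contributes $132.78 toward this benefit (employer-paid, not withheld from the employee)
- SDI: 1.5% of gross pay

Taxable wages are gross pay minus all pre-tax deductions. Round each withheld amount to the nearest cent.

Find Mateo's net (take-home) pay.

$6,972.30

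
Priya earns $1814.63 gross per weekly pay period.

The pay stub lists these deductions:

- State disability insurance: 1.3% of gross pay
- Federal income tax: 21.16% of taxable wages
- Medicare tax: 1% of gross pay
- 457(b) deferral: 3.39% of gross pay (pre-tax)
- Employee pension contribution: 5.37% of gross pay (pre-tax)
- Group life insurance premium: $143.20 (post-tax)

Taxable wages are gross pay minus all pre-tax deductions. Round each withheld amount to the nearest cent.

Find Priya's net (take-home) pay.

Employee pension contribution: $1814.63 × 0.0537 = $97.45
457(b) deferral: $1814.63 × 0.0339 = $61.52
Pre-tax total = $97.45 + $61.52 = $158.97
Taxable wages = $1814.63 − $158.97 = $1655.66
Federal income tax: $1655.66 × 0.2116 = $350.34
State disability insurance: $1814.63 × 0.013 = $23.59
Medicare tax: $1814.63 × 0.01 = $18.15
Group life insurance premium: $143.20
Total deductions = $97.45 + $61.52 + $350.34 + $23.59 + $18.15 + $143.20 = $694.25
Net pay = $1814.63 − $694.25 = $1120.38

$1120.38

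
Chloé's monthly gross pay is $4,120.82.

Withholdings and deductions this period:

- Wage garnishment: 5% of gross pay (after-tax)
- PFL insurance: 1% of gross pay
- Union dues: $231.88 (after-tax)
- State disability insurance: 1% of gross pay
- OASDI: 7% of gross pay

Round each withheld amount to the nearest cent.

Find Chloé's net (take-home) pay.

OASDI: $4,120.82 × 0.07 = $288.46
PFL insurance: $4,120.82 × 0.01 = $41.21
State disability insurance: $4,120.82 × 0.01 = $41.21
Union dues: $231.88
Wage garnishment: $4,120.82 × 0.05 = $206.04
Total deductions = $288.46 + $41.21 + $41.21 + $231.88 + $206.04 = $808.80
Net pay = $4,120.82 − $808.80 = $3,312.02

$3,312.02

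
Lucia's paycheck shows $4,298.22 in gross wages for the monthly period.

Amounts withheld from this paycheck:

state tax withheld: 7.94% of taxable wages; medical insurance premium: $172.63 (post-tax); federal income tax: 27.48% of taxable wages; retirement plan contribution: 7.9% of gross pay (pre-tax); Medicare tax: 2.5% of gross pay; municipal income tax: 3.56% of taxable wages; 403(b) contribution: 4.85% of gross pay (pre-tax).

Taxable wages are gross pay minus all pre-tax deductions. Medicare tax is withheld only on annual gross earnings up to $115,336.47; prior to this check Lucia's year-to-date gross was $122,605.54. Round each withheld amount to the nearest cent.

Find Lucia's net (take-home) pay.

403(b) contribution: $4,298.22 × 0.0485 = $208.46
Retirement plan contribution: $4,298.22 × 0.079 = $339.56
Pre-tax total = $208.46 + $339.56 = $548.02
Taxable wages = $4,298.22 − $548.02 = $3,750.20
Federal income tax: $3,750.20 × 0.2748 = $1,030.55
State tax withheld: $3,750.20 × 0.0794 = $297.77
Municipal income tax: $3,750.20 × 0.0356 = $133.51
Medicare tax: annual cap $115,336.47 already reached (YTD $122,605.54), so $0.00
Medical insurance premium: $172.63
Total deductions = $208.46 + $339.56 + $1,030.55 + $297.77 + $133.51 + $0.00 + $172.63 = $2,182.48
Net pay = $4,298.22 − $2,182.48 = $2,115.74

$2,115.74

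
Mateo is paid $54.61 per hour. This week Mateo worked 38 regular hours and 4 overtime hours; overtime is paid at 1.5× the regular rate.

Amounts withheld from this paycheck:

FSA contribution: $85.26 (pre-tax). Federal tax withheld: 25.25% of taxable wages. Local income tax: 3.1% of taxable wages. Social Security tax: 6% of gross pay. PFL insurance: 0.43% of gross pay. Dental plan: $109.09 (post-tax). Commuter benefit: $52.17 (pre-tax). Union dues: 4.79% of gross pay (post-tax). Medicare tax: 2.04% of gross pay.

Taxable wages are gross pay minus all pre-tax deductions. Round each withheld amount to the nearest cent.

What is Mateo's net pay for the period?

$1,195.45

Regular pay: 38 × $54.61 = $2,075.18
Overtime pay: 4 × $54.61 × 1.5 = $327.66
Gross pay = $2,075.18 + $327.66 = $2,402.84
FSA contribution: $85.26
Commuter benefit: $52.17
Pre-tax total = $85.26 + $52.17 = $137.43
Taxable wages = $2,402.84 − $137.43 = $2,265.41
Local income tax: $2,265.41 × 0.031 = $70.23
Federal tax withheld: $2,265.41 × 0.2525 = $572.02
PFL insurance: $2,402.84 × 0.0043 = $10.33
Medicare tax: $2,402.84 × 0.0204 = $49.02
Social Security tax: $2,402.84 × 0.06 = $144.17
Dental plan: $109.09
Union dues: $2,402.84 × 0.0479 = $115.10
Total deductions = $85.26 + $52.17 + $70.23 + $572.02 + $10.33 + $49.02 + $144.17 + $109.09 + $115.10 = $1,207.39
Net pay = $2,402.84 − $1,207.39 = $1,195.45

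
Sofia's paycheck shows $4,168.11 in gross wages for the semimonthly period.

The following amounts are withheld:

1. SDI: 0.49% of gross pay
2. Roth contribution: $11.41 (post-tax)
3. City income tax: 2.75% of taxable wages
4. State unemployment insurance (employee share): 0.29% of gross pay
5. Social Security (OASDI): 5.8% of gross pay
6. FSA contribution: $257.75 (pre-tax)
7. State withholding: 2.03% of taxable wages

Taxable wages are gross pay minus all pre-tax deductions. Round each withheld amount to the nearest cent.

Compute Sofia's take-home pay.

$3,437.78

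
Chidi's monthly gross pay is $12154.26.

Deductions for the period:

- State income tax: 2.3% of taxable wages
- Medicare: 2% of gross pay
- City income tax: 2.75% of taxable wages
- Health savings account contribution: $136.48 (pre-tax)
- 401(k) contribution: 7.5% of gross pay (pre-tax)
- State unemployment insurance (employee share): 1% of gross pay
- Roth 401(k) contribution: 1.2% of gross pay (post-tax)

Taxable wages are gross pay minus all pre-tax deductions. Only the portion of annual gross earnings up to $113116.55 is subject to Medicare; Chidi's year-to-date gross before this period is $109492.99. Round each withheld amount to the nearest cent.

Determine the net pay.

$10205.49

Health savings account contribution: $136.48
401(k) contribution: $12154.26 × 0.075 = $911.57
Pre-tax total = $136.48 + $911.57 = $1048.05
Taxable wages = $12154.26 − $1048.05 = $11106.21
State income tax: $11106.21 × 0.023 = $255.44
City income tax: $11106.21 × 0.0275 = $305.42
Medicare: only $113116.55 − $109492.99 = $3623.56 of this check is subject → $3623.56 × 0.02 = $72.47
State unemployment insurance (employee share): $12154.26 × 0.01 = $121.54
Roth 401(k) contribution: $12154.26 × 0.012 = $145.85
Total deductions = $136.48 + $911.57 + $255.44 + $305.42 + $72.47 + $121.54 + $145.85 = $1948.77
Net pay = $12154.26 − $1948.77 = $10205.49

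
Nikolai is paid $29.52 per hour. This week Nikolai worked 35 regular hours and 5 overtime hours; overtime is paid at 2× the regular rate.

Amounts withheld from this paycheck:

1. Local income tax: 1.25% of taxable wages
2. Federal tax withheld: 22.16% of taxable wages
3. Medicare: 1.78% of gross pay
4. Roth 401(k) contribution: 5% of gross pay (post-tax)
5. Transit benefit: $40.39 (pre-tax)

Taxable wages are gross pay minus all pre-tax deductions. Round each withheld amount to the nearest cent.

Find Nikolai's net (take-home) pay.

$896.42

Regular pay: 35 × $29.52 = $1,033.20
Overtime pay: 5 × $29.52 × 2 = $295.20
Gross pay = $1,033.20 + $295.20 = $1,328.40
Transit benefit: $40.39
Taxable wages = $1,328.40 − $40.39 = $1,288.01
Local income tax: $1,288.01 × 0.0125 = $16.10
Federal tax withheld: $1,288.01 × 0.2216 = $285.42
Medicare: $1,328.40 × 0.0178 = $23.65
Roth 401(k) contribution: $1,328.40 × 0.05 = $66.42
Total deductions = $40.39 + $16.10 + $285.42 + $23.65 + $66.42 = $431.98
Net pay = $1,328.40 − $431.98 = $896.42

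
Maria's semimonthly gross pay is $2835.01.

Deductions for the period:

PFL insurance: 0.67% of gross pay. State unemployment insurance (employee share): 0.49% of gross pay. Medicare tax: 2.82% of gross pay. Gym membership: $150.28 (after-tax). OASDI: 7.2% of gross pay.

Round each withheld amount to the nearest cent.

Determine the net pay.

$2367.78

OASDI: $2835.01 × 0.072 = $204.12
State unemployment insurance (employee share): $2835.01 × 0.0049 = $13.89
Medicare tax: $2835.01 × 0.0282 = $79.95
PFL insurance: $2835.01 × 0.0067 = $18.99
Gym membership: $150.28
Total deductions = $204.12 + $13.89 + $79.95 + $18.99 + $150.28 = $467.23
Net pay = $2835.01 − $467.23 = $2367.78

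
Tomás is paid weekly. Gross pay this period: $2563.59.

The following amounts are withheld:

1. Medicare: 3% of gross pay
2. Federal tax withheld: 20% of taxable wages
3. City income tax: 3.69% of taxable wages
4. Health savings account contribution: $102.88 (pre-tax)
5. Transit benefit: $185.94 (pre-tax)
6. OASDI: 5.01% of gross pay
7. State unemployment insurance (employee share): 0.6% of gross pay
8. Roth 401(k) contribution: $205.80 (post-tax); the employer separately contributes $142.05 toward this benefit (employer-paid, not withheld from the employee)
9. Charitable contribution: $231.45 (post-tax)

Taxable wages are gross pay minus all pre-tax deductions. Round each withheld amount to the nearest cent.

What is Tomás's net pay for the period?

Health savings account contribution: $102.88
Transit benefit: $185.94
Pre-tax total = $102.88 + $185.94 = $288.82
Taxable wages = $2563.59 − $288.82 = $2274.77
Federal tax withheld: $2274.77 × 0.2 = $454.95
City income tax: $2274.77 × 0.0369 = $83.94
State unemployment insurance (employee share): $2563.59 × 0.006 = $15.38
OASDI: $2563.59 × 0.0501 = $128.44
Medicare: $2563.59 × 0.03 = $76.91
Charitable contribution: $231.45
Roth 401(k) contribution: $205.80
(Employer's $142.05 toward Roth 401(k) contribution is not withheld from the employee.)
Total deductions = $102.88 + $185.94 + $454.95 + $83.94 + $15.38 + $128.44 + $76.91 + $231.45 + $205.80 = $1485.69
Net pay = $2563.59 − $1485.69 = $1077.90

$1077.90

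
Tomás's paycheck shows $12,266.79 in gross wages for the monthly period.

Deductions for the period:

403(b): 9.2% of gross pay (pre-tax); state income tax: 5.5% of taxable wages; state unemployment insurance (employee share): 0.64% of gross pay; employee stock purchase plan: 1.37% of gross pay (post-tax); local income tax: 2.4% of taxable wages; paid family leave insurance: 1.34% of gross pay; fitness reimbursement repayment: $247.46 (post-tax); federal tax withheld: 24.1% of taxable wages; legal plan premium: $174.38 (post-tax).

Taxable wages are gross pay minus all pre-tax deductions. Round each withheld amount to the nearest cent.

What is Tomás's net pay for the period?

403(b): $12,266.79 × 0.092 = $1,128.54
Taxable wages = $12,266.79 − $1,128.54 = $11,138.25
State income tax: $11,138.25 × 0.055 = $612.60
Federal tax withheld: $11,138.25 × 0.241 = $2,684.32
Local income tax: $11,138.25 × 0.024 = $267.32
Paid family leave insurance: $12,266.79 × 0.0134 = $164.37
State unemployment insurance (employee share): $12,266.79 × 0.0064 = $78.51
Legal plan premium: $174.38
Employee stock purchase plan: $12,266.79 × 0.0137 = $168.06
Fitness reimbursement repayment: $247.46
Total deductions = $1,128.54 + $612.60 + $2,684.32 + $267.32 + $164.37 + $78.51 + $174.38 + $168.06 + $247.46 = $5,525.56
Net pay = $12,266.79 − $5,525.56 = $6,741.23

$6,741.23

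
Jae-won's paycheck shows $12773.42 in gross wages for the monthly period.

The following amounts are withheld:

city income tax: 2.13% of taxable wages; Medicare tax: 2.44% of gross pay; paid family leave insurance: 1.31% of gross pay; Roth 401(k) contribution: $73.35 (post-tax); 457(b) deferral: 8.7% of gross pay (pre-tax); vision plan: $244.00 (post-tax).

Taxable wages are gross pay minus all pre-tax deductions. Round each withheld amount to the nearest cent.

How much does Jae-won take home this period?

457(b) deferral: $12773.42 × 0.087 = $1111.29
Taxable wages = $12773.42 − $1111.29 = $11662.13
City income tax: $11662.13 × 0.0213 = $248.40
Paid family leave insurance: $12773.42 × 0.0131 = $167.33
Medicare tax: $12773.42 × 0.0244 = $311.67
Roth 401(k) contribution: $73.35
Vision plan: $244.00
Total deductions = $1111.29 + $248.40 + $167.33 + $311.67 + $73.35 + $244.00 = $2156.04
Net pay = $12773.42 − $2156.04 = $10617.38

$10617.38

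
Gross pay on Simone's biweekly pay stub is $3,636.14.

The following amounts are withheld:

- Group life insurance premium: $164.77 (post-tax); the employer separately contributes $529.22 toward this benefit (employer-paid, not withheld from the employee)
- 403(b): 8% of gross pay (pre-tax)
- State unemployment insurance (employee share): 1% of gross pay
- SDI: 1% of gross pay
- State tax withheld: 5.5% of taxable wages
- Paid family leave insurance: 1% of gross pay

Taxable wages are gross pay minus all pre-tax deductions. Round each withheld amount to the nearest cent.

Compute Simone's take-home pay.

403(b): $3,636.14 × 0.08 = $290.89
Taxable wages = $3,636.14 − $290.89 = $3,345.25
State tax withheld: $3,345.25 × 0.055 = $183.99
SDI: $3,636.14 × 0.01 = $36.36
State unemployment insurance (employee share): $3,636.14 × 0.01 = $36.36
Paid family leave insurance: $3,636.14 × 0.01 = $36.36
Group life insurance premium: $164.77
(Employer's $529.22 toward group life insurance premium is not withheld from the employee.)
Total deductions = $290.89 + $183.99 + $36.36 + $36.36 + $36.36 + $164.77 = $748.73
Net pay = $3,636.14 − $748.73 = $2,887.41

$2,887.41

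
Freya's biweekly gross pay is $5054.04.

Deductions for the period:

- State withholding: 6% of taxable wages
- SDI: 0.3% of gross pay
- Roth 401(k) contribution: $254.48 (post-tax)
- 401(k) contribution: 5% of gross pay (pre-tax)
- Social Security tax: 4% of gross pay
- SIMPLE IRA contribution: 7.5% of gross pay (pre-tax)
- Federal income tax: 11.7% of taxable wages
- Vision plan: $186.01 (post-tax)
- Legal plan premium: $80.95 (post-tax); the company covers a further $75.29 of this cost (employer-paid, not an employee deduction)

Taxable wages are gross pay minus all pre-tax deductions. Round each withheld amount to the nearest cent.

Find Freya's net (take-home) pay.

$2900.78

401(k) contribution: $5054.04 × 0.05 = $252.70
SIMPLE IRA contribution: $5054.04 × 0.075 = $379.05
Pre-tax total = $252.70 + $379.05 = $631.75
Taxable wages = $5054.04 − $631.75 = $4422.29
State withholding: $4422.29 × 0.06 = $265.34
Federal income tax: $4422.29 × 0.117 = $517.41
SDI: $5054.04 × 0.003 = $15.16
Social Security tax: $5054.04 × 0.04 = $202.16
Roth 401(k) contribution: $254.48
Legal plan premium: $80.95
Vision plan: $186.01
(Employer's $75.29 toward legal plan premium is not withheld from the employee.)
Total deductions = $252.70 + $379.05 + $265.34 + $517.41 + $15.16 + $202.16 + $254.48 + $80.95 + $186.01 = $2153.26
Net pay = $5054.04 − $2153.26 = $2900.78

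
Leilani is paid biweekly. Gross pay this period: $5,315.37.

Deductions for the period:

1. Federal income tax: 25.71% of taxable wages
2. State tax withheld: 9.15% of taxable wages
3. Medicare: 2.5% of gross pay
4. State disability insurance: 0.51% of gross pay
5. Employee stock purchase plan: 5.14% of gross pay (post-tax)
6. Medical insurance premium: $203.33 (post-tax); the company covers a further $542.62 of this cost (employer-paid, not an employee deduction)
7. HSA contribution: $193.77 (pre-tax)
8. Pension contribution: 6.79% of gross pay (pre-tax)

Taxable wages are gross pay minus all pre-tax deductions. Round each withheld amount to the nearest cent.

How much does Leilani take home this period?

$2,464.59

Pension contribution: $5,315.37 × 0.0679 = $360.91
HSA contribution: $193.77
Pre-tax total = $360.91 + $193.77 = $554.68
Taxable wages = $5,315.37 − $554.68 = $4,760.69
State tax withheld: $4,760.69 × 0.0915 = $435.60
Federal income tax: $4,760.69 × 0.2571 = $1,223.97
State disability insurance: $5,315.37 × 0.0051 = $27.11
Medicare: $5,315.37 × 0.025 = $132.88
Medical insurance premium: $203.33
Employee stock purchase plan: $5,315.37 × 0.0514 = $273.21
(Employer's $542.62 toward medical insurance premium is not withheld from the employee.)
Total deductions = $360.91 + $193.77 + $435.60 + $1,223.97 + $27.11 + $132.88 + $203.33 + $273.21 = $2,850.78
Net pay = $5,315.37 − $2,850.78 = $2,464.59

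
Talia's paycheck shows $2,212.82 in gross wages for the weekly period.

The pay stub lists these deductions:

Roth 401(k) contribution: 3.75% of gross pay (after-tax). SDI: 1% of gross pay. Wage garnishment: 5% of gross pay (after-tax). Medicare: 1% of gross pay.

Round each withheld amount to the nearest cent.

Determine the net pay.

$1,974.94

Medicare: $2,212.82 × 0.01 = $22.13
SDI: $2,212.82 × 0.01 = $22.13
Roth 401(k) contribution: $2,212.82 × 0.0375 = $82.98
Wage garnishment: $2,212.82 × 0.05 = $110.64
Total deductions = $22.13 + $22.13 + $82.98 + $110.64 = $237.88
Net pay = $2,212.82 − $237.88 = $1,974.94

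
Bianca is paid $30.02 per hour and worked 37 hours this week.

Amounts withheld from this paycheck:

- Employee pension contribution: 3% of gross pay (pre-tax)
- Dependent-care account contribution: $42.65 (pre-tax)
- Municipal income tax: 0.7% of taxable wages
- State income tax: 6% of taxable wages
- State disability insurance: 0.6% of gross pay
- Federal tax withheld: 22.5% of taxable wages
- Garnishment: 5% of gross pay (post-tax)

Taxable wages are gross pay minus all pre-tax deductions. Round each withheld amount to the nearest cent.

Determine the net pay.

Gross pay: 37 × $30.02 = $1110.74
Employee pension contribution: $1110.74 × 0.03 = $33.32
Dependent-care account contribution: $42.65
Pre-tax total = $33.32 + $42.65 = $75.97
Taxable wages = $1110.74 − $75.97 = $1034.77
Federal tax withheld: $1034.77 × 0.225 = $232.82
Municipal income tax: $1034.77 × 0.007 = $7.24
State income tax: $1034.77 × 0.06 = $62.09
State disability insurance: $1110.74 × 0.006 = $6.66
Garnishment: $1110.74 × 0.05 = $55.54
Total deductions = $33.32 + $42.65 + $232.82 + $7.24 + $62.09 + $6.66 + $55.54 = $440.32
Net pay = $1110.74 − $440.32 = $670.42

$670.42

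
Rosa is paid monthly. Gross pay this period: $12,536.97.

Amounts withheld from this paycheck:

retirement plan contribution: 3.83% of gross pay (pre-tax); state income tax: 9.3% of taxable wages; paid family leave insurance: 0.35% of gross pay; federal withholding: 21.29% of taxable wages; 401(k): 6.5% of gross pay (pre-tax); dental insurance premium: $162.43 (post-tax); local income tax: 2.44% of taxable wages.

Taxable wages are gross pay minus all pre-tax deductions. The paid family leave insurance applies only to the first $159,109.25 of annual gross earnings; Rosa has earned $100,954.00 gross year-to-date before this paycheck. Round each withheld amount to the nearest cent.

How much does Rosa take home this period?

$7,322.39

Retirement plan contribution: $12,536.97 × 0.0383 = $480.17
401(k): $12,536.97 × 0.065 = $814.90
Pre-tax total = $480.17 + $814.90 = $1,295.07
Taxable wages = $12,536.97 − $1,295.07 = $11,241.90
Federal withholding: $11,241.90 × 0.2129 = $2,393.40
Local income tax: $11,241.90 × 0.0244 = $274.30
State income tax: $11,241.90 × 0.093 = $1,045.50
Paid family leave insurance: cap not yet reached, full $12,536.97 is subject → $12,536.97 × 0.0035 = $43.88
Dental insurance premium: $162.43
Total deductions = $480.17 + $814.90 + $2,393.40 + $274.30 + $1,045.50 + $43.88 + $162.43 = $5,214.58
Net pay = $12,536.97 − $5,214.58 = $7,322.39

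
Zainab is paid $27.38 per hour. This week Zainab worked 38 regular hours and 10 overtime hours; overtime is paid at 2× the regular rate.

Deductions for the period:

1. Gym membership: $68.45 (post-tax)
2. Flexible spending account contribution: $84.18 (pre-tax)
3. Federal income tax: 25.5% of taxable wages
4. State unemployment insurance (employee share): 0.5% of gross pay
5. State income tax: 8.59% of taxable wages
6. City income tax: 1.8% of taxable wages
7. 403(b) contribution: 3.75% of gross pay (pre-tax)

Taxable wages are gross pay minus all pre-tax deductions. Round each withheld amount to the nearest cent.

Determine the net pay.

Regular pay: 38 × $27.38 = $1040.44
Overtime pay: 10 × $27.38 × 2 = $547.60
Gross pay = $1040.44 + $547.60 = $1588.04
403(b) contribution: $1588.04 × 0.0375 = $59.55
Flexible spending account contribution: $84.18
Pre-tax total = $59.55 + $84.18 = $143.73
Taxable wages = $1588.04 − $143.73 = $1444.31
State income tax: $1444.31 × 0.0859 = $124.07
Federal income tax: $1444.31 × 0.255 = $368.30
City income tax: $1444.31 × 0.018 = $26.00
State unemployment insurance (employee share): $1588.04 × 0.005 = $7.94
Gym membership: $68.45
Total deductions = $59.55 + $84.18 + $124.07 + $368.30 + $26.00 + $7.94 + $68.45 = $738.49
Net pay = $1588.04 − $738.49 = $849.55

$849.55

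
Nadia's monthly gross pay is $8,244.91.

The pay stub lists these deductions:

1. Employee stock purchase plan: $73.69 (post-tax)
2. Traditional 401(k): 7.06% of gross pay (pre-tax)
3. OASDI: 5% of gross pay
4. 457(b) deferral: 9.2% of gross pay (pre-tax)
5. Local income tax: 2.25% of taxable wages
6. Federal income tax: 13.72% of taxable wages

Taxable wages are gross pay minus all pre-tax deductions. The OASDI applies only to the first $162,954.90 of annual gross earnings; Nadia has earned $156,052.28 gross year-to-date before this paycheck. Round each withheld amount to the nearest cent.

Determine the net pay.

457(b) deferral: $8,244.91 × 0.092 = $758.53
Traditional 401(k): $8,244.91 × 0.0706 = $582.09
Pre-tax total = $758.53 + $582.09 = $1,340.62
Taxable wages = $8,244.91 − $1,340.62 = $6,904.29
Local income tax: $6,904.29 × 0.0225 = $155.35
Federal income tax: $6,904.29 × 0.1372 = $947.27
OASDI: only $162,954.90 − $156,052.28 = $6,902.62 of this check is subject → $6,902.62 × 0.05 = $345.13
Employee stock purchase plan: $73.69
Total deductions = $758.53 + $582.09 + $155.35 + $947.27 + $345.13 + $73.69 = $2,862.06
Net pay = $8,244.91 − $2,862.06 = $5,382.85

$5,382.85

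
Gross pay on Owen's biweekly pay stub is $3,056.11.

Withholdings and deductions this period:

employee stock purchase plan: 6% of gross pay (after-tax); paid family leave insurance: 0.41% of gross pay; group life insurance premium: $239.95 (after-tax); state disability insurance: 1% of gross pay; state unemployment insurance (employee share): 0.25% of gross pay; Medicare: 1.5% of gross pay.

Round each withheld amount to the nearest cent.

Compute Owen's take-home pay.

$2,536.22

Medicare: $3,056.11 × 0.015 = $45.84
State unemployment insurance (employee share): $3,056.11 × 0.0025 = $7.64
State disability insurance: $3,056.11 × 0.01 = $30.56
Paid family leave insurance: $3,056.11 × 0.0041 = $12.53
Group life insurance premium: $239.95
Employee stock purchase plan: $3,056.11 × 0.06 = $183.37
Total deductions = $45.84 + $7.64 + $30.56 + $12.53 + $239.95 + $183.37 = $519.89
Net pay = $3,056.11 − $519.89 = $2,536.22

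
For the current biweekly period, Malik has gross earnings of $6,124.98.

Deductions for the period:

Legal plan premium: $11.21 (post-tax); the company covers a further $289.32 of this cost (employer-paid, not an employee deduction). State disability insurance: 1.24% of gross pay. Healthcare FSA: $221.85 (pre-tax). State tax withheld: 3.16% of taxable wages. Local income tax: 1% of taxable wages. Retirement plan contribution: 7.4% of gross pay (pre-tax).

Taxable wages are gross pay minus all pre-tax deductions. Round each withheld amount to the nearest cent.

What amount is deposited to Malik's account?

$5,136.00

Healthcare FSA: $221.85
Retirement plan contribution: $6,124.98 × 0.074 = $453.25
Pre-tax total = $221.85 + $453.25 = $675.10
Taxable wages = $6,124.98 − $675.10 = $5,449.88
State tax withheld: $5,449.88 × 0.0316 = $172.22
Local income tax: $5,449.88 × 0.01 = $54.50
State disability insurance: $6,124.98 × 0.0124 = $75.95
Legal plan premium: $11.21
(Employer's $289.32 toward legal plan premium is not withheld from the employee.)
Total deductions = $221.85 + $453.25 + $172.22 + $54.50 + $75.95 + $11.21 = $988.98
Net pay = $6,124.98 − $988.98 = $5,136.00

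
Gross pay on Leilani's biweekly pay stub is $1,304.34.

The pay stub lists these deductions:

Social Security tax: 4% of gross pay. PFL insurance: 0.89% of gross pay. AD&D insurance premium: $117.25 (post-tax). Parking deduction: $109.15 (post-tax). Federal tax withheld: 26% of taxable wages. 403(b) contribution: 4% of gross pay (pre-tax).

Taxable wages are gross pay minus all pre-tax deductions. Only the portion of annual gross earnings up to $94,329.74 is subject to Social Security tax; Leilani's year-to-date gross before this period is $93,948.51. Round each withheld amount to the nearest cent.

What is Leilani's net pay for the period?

403(b) contribution: $1,304.34 × 0.04 = $52.17
Taxable wages = $1,304.34 − $52.17 = $1,252.17
Federal tax withheld: $1,252.17 × 0.26 = $325.56
Social Security tax: only $94,329.74 − $93,948.51 = $381.23 of this check is subject → $381.23 × 0.04 = $15.25
PFL insurance: $1,304.34 × 0.0089 = $11.61
AD&D insurance premium: $117.25
Parking deduction: $109.15
Total deductions = $52.17 + $325.56 + $15.25 + $11.61 + $117.25 + $109.15 = $630.99
Net pay = $1,304.34 − $630.99 = $673.35

$673.35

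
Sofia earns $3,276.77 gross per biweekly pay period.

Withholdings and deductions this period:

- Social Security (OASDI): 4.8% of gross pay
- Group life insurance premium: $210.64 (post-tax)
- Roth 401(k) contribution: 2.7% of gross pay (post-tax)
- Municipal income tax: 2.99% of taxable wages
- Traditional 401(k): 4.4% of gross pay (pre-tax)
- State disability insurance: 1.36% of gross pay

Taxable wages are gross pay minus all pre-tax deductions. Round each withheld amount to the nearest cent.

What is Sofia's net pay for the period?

$2,537.98

Traditional 401(k): $3,276.77 × 0.044 = $144.18
Taxable wages = $3,276.77 − $144.18 = $3,132.59
Municipal income tax: $3,132.59 × 0.0299 = $93.66
Social Security (OASDI): $3,276.77 × 0.048 = $157.28
State disability insurance: $3,276.77 × 0.0136 = $44.56
Group life insurance premium: $210.64
Roth 401(k) contribution: $3,276.77 × 0.027 = $88.47
Total deductions = $144.18 + $93.66 + $157.28 + $44.56 + $210.64 + $88.47 = $738.79
Net pay = $3,276.77 − $738.79 = $2,537.98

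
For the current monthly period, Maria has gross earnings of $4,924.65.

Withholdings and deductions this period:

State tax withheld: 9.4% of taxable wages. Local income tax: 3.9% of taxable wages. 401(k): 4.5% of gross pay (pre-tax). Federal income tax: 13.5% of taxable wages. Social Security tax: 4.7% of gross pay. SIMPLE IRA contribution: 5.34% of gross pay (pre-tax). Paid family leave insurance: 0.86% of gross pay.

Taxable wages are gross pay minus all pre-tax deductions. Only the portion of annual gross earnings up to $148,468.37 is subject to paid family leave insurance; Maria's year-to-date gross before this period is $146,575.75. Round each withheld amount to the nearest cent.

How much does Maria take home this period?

$3,002.38

SIMPLE IRA contribution: $4,924.65 × 0.0534 = $262.98
401(k): $4,924.65 × 0.045 = $221.61
Pre-tax total = $262.98 + $221.61 = $484.59
Taxable wages = $4,924.65 − $484.59 = $4,440.06
Local income tax: $4,440.06 × 0.039 = $173.16
Federal income tax: $4,440.06 × 0.135 = $599.41
State tax withheld: $4,440.06 × 0.094 = $417.37
Paid family leave insurance: only $148,468.37 − $146,575.75 = $1,892.62 of this check is subject → $1,892.62 × 0.0086 = $16.28
Social Security tax: $4,924.65 × 0.047 = $231.46
Total deductions = $262.98 + $221.61 + $173.16 + $599.41 + $417.37 + $16.28 + $231.46 = $1,922.27
Net pay = $4,924.65 − $1,922.27 = $3,002.38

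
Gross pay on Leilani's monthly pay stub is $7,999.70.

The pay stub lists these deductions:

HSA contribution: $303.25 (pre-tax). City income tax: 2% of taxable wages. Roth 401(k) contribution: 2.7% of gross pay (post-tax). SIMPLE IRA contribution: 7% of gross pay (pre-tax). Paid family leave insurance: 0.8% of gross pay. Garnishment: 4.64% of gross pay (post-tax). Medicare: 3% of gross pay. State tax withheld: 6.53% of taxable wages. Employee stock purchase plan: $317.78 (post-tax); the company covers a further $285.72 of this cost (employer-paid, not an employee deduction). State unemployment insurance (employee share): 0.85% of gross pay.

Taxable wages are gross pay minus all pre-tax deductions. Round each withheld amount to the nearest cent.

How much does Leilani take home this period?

$5,250.78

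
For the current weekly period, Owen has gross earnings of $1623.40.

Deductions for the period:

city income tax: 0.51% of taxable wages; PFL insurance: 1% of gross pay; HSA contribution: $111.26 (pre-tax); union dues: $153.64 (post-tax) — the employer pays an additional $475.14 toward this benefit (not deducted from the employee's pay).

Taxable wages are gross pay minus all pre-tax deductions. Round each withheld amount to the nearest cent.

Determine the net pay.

$1334.56

HSA contribution: $111.26
Taxable wages = $1623.40 − $111.26 = $1512.14
City income tax: $1512.14 × 0.0051 = $7.71
PFL insurance: $1623.40 × 0.01 = $16.23
Union dues: $153.64
(Employer's $475.14 toward union dues is not withheld from the employee.)
Total deductions = $111.26 + $7.71 + $16.23 + $153.64 = $288.84
Net pay = $1623.40 − $288.84 = $1334.56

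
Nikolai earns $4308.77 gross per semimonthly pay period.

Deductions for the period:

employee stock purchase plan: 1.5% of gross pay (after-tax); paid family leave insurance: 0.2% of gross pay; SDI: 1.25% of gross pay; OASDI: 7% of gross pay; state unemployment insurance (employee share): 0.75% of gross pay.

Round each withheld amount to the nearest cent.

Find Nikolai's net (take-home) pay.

$3847.73

State unemployment insurance (employee share): $4308.77 × 0.0075 = $32.32
SDI: $4308.77 × 0.0125 = $53.86
OASDI: $4308.77 × 0.07 = $301.61
Paid family leave insurance: $4308.77 × 0.002 = $8.62
Employee stock purchase plan: $4308.77 × 0.015 = $64.63
Total deductions = $32.32 + $53.86 + $301.61 + $8.62 + $64.63 = $461.04
Net pay = $4308.77 − $461.04 = $3847.73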